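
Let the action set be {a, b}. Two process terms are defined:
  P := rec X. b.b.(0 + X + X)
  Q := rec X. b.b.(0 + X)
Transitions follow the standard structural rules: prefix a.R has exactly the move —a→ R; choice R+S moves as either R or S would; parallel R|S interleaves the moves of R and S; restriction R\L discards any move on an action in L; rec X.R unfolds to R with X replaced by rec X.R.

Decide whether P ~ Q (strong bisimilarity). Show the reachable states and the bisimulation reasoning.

P's transition system — 3 states:
  u0 = rec X. b.b.(0 + X + X) | ··b··> u1
  u1 = b.(0 + (rec X. b.b.(0 + X + X)) + (rec X. b.b.(0 + X + X))) | ··b··> u2
  u2 = 0 + (rec X. b.b.(0 + X + X)) + (rec X. b.b.(0 + X + X)) | ··b··> u1
Q's transition system — 3 states:
  v0 = rec X. b.b.(0 + X) | ··b··> v1
  v1 = b.(0 + (rec X. b.b.(0 + X))) | ··b··> v2
  v2 = 0 + (rec X. b.b.(0 + X)) | ··b··> v1
Bisimilarity quotient blocks:
  B0 = {u0, u1, u2, v0, v1, v2}
u0 ∈ B0, v0 ∈ B0 → same block

YES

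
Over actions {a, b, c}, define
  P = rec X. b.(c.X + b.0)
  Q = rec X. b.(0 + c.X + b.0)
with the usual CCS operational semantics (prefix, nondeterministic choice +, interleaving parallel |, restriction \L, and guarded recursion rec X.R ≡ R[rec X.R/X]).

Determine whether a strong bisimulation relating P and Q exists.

bisimilar

P's transition system — 3 states:
  s0 = rec X. b.(c.X + b.0) | —b→ s1
  s1 = c.(rec X. b.(c.X + b.0)) + b.0 | —b→ s2, —c→ s0
  s2 = 0 | ·
Q's transition system — 3 states:
  t0 = rec X. b.(0 + c.X + b.0) | —b→ t1
  t1 = 0 + c.(rec X. b.(0 + c.X + b.0)) + b.0 | —b→ t2, —c→ t0
  t2 = 0 | ·
Coarsest stable partition (strong bisimilarity classes):
  B0 = {s0, t0}
  B1 = {s1, t1}
  B2 = {s2, t2}
s0 ∈ B0, t0 ∈ B0 → same block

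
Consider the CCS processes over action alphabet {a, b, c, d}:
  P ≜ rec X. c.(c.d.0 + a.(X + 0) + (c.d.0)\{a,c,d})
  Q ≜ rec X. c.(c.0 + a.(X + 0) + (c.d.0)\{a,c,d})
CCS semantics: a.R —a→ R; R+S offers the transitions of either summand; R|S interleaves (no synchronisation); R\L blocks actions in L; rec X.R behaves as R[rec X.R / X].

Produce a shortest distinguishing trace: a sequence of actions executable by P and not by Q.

Reachable graph of P (5 states):
  u0 = rec X. c.(c.d.0 + a.(X + 0) + (c.d.0)\{a,c,d}) → —c→ u1
  u1 = c.d.0 + a.((rec X. c.(c.d.0 + a.(X + 0) + (c.d.0)\{a,c,d})) + 0) + (c.d.0)\{a,c,d} → —a→ u2, —c→ u3
  u2 = (rec X. c.(c.d.0 + a.(X + 0) + (c.d.0)\{a,c,d})) + 0 → —c→ u1
  u3 = d.0 → —d→ u4
  u4 = 0 → ·
Reachable graph of Q (4 states):
  v0 = rec X. c.(c.0 + a.(X + 0) + (c.d.0)\{a,c,d}) → —c→ v1
  v1 = c.0 + a.((rec X. c.(c.0 + a.(X + 0) + (c.d.0)\{a,c,d})) + 0) + (c.d.0)\{a,c,d} → —a→ v2, —c→ v3
  v2 = (rec X. c.(c.0 + a.(X + 0) + (c.d.0)\{a,c,d})) + 0 → —c→ v1
  v3 = 0 → ·
Trace ⟨ccd⟩ through P, begin at {u0}:
  after c @ step 1: {u1}
  after c @ step 2: {u3}
  after d @ step 3: {u4}
  ✓ P
Trace ⟨ccd⟩ through Q, begin at {v0}:
  after c @ step 1: {v1}
  after c @ step 2: {v3}
  after d @ step 3: ∅ (Q stuck)

ccd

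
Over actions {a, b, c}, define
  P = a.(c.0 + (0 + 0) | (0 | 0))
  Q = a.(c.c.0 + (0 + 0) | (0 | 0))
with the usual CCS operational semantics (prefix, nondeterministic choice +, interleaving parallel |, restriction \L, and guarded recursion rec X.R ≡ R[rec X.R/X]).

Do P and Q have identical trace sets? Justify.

P's transition system — 3 states:
  u0 = a.(c.0 + (0 + 0) | (0 | 0)) ⊢ -a-> u1
  u1 = c.0 + (0 + 0) | (0 | 0) ⊢ -c-> u2
  u2 = 0 ⊢ ·
Q's transition system — 4 states:
  v0 = a.(c.c.0 + (0 + 0) | (0 | 0)) ⊢ -a-> v1
  v1 = c.c.0 + (0 + 0) | (0 | 0) ⊢ -c-> v2
  v2 = c.0 ⊢ -c-> v3
  v3 = 0 ⊢ ·
Trace ⟨acc⟩ through Q, begin at {v0}:
  [1] a ⇒ {v1}
  [2] c ⇒ {v2}
  [3] c ⇒ {v3}
  ✓ Q
Trace ⟨acc⟩ through P, begin at {u0}:
  [1] a ⇒ {u1}
  [2] c ⇒ {u2}
  [3] c ⇒ no successor for P

trace-distinct — witness ⟨acc⟩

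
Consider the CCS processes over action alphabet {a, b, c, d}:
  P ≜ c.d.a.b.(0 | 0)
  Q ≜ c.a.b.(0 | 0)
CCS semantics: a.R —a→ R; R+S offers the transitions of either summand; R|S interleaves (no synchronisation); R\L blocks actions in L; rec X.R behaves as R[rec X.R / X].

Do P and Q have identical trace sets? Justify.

LTS(P): 5 reachable states
  s0 = c.d.a.b.(0 | 0) | =c=> s1
  s1 = d.a.b.(0 | 0) | =d=> s2
  s2 = a.b.(0 | 0) | =a=> s3
  s3 = b.(0 | 0) | =b=> s4
  s4 = 0 | 0 | ·
LTS(Q): 4 reachable states
  t0 = c.a.b.(0 | 0) | =c=> t1
  t1 = a.b.(0 | 0) | =a=> t2
  t2 = b.(0 | 0) | =b=> t3
  t3 = 0 | 0 | ·
Trace ⟨cd⟩ through P, begin at {s0}:
  [1] c ⇒ {s1}
  [2] d ⇒ {s2}
  P completes σ.
Trace ⟨cd⟩ through Q, begin at {t0}:
  [1] c ⇒ {t1}
  [2] d ⇒ ∅ (Q stuck)

traces(P) ≠ traces(Q) — witness ⟨cd⟩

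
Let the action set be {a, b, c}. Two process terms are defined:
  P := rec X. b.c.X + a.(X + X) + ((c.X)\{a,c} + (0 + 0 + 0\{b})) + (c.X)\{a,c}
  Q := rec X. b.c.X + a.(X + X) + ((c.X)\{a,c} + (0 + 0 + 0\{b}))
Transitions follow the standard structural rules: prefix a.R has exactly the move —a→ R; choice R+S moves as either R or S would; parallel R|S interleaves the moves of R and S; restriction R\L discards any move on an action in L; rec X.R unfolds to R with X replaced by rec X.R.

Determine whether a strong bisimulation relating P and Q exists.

bisimilar

Reachable graph of P (3 states):
  u0 = rec X. b.c.X + a.(X + X) + ((c.X)\{a,c} + (0 + 0 + 0\{b})) + (c.X)\{a,c} ⊢ =a=> u1, =b=> u2
  u1 = (rec X. b.c.X + a.(X + X) + ((c.X)\{a,c} + (0 + 0 + 0\{b})) + (c.X)\{a,c}) + (rec X. b.c.X + a.(X + X) + ((c.X)\{a,c} + (0 + 0 + 0\{b})) + (c.X)\{a,c}) ⊢ =a=> u1, =b=> u2
  u2 = c.(rec X. b.c.X + a.(X + X) + ((c.X)\{a,c} + (0 + 0 + 0\{b})) + (c.X)\{a,c}) ⊢ =c=> u0
Reachable graph of Q (3 states):
  v0 = rec X. b.c.X + a.(X + X) + ((c.X)\{a,c} + (0 + 0 + 0\{b})) ⊢ =a=> v1, =b=> v2
  v1 = (rec X. b.c.X + a.(X + X) + ((c.X)\{a,c} + (0 + 0 + 0\{b}))) + (rec X. b.c.X + a.(X + X) + ((c.X)\{a,c} + (0 + 0 + 0\{b}))) ⊢ =a=> v1, =b=> v2
  v2 = c.(rec X. b.c.X + a.(X + X) + ((c.X)\{a,c} + (0 + 0 + 0\{b}))) ⊢ =c=> v0
Bisimilarity quotient blocks:
  B0 = {u0, u1, v0, v1}
  B1 = {u2, v2}
u0 ∈ B0, v0 ∈ B0 → same block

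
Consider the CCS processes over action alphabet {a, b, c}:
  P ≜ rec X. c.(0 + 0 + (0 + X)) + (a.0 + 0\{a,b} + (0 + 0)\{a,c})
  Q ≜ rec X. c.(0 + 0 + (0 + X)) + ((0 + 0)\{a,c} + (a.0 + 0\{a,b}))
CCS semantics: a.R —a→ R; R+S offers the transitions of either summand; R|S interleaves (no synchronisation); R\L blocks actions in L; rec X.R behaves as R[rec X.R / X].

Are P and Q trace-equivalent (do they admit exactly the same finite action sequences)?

YES

P's transition system — 3 states:
  s0 = rec X. c.(0 + 0 + (0 + X)) + (a.0 + 0\{a,b} + (0 + 0)\{a,c}) :: =a=> s1, =c=> s2
  s1 = 0 :: (no moves)
  s2 = 0 + 0 + (0 + (rec X. c.(0 + 0 + (0 + X)) + (a.0 + 0\{a,b} + (0 + 0)\{a,c}))) :: =a=> s1, =c=> s2
Q's transition system — 3 states:
  t0 = rec X. c.(0 + 0 + (0 + X)) + ((0 + 0)\{a,c} + (a.0 + 0\{a,b})) :: =a=> t1, =c=> t2
  t1 = 0 :: (no moves)
  t2 = 0 + 0 + (0 + (rec X. c.(0 + 0 + (0 + X)) + ((0 + 0)\{a,c} + (a.0 + 0\{a,b})))) :: =a=> t1, =c=> t2
Partition-refinement fixed point:
  B0 = {s0, s2, t0, t2}
  B1 = {s1, t1}
s0 ∈ B0, t0 ∈ B0 → same block
Bisimilar ⇒ trace-equivalent.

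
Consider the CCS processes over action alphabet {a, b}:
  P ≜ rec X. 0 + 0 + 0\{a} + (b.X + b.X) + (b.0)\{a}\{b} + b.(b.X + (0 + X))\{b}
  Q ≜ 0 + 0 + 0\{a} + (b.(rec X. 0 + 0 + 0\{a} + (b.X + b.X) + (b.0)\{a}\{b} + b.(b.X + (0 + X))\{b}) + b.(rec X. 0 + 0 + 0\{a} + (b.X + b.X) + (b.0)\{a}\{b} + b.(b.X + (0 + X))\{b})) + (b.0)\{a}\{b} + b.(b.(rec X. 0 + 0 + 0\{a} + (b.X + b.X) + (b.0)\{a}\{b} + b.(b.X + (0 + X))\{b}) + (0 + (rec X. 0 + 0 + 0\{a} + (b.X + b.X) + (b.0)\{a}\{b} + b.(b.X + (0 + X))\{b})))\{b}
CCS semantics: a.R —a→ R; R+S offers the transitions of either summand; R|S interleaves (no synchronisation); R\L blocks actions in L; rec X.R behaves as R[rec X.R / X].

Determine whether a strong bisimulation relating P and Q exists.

P ~ Q

P's transition system — 2 states:
  u0 = rec X. 0 + 0 + 0\{a} + (b.X + b.X) + (b.0)\{a}\{b} + b.(b.X + (0 + X))\{b} :: --b--▸ u0, --b--▸ u1
  u1 = (b.(rec X. 0 + 0 + 0\{a} + (b.X + b.X) + (b.0)\{a}\{b} + b.(b.X + (0 + X))\{b}) + (0 + (rec X. 0 + 0 + 0\{a} + (b.X + b.X) + (b.0)\{a}\{b} + b.(b.X + (0 + X))\{b})))\{b} :: (no moves)
Q's transition system — 3 states:
  v0 = 0 + 0 + 0\{a} + (b.(rec X. 0 + 0 + 0\{a} + (b.X + b.X) + (b.0)\{a}\{b} + b.(b.X + (0 + X))\{b}) + b.(rec X. 0 + 0 + 0\{a} + (b.X + b.X) + (b.0)\{a}\{b} + b.(b.X + (0 + X))\{b})) + (b.0)\{a}\{b} + b.(b.(rec X. 0 + 0 + 0\{a} + (b.X + b.X) + (b.0)\{a}\{b} + b.(b.X + (0 + X))\{b}) + (0 + (rec X. 0 + 0 + 0\{a} + (b.X + b.X) + (b.0)\{a}\{b} + b.(b.X + (0 + X))\{b})))\{b} :: --b--▸ v1, --b--▸ v2
  v1 = (b.(rec X. 0 + 0 + 0\{a} + (b.X + b.X) + (b.0)\{a}\{b} + b.(b.X + (0 + X))\{b}) + (0 + (rec X. 0 + 0 + 0\{a} + (b.X + b.X) + (b.0)\{a}\{b} + b.(b.X + (0 + X))\{b})))\{b} :: (no moves)
  v2 = rec X. 0 + 0 + 0\{a} + (b.X + b.X) + (b.0)\{a}\{b} + b.(b.X + (0 + X))\{b} :: --b--▸ v1, --b--▸ v2
Bisimilarity quotient blocks:
  B0 = {u0, v0, v2}
  B1 = {u1, v1}
u0 ∈ B0, v0 ∈ B0 → same block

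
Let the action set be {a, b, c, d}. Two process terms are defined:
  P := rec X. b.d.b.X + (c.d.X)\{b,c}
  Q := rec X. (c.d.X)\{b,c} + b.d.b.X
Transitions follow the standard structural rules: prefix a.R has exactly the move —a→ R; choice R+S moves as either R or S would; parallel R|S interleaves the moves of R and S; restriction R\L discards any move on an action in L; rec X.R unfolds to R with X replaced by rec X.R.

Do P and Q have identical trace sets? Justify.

Reachable graph of P (3 states):
  p0 = rec X. b.d.b.X + (c.d.X)\{b,c} | —b→ p1
  p1 = d.b.(rec X. b.d.b.X + (c.d.X)\{b,c}) | —d→ p2
  p2 = b.(rec X. b.d.b.X + (c.d.X)\{b,c}) | —b→ p0
Reachable graph of Q (3 states):
  q0 = rec X. (c.d.X)\{b,c} + b.d.b.X | —b→ q1
  q1 = d.b.(rec X. (c.d.X)\{b,c} + b.d.b.X) | —d→ q2
  q2 = b.(rec X. (c.d.X)\{b,c} + b.d.b.X) | —b→ q0
Bisimilarity quotient blocks:
  B0 = {p0, q0}
  B1 = {p1, q1}
  B2 = {p2, q2}
p0 ∈ B0, q0 ∈ B0 → same block
Bisimilar ⇒ trace-equivalent.

trace-equivalent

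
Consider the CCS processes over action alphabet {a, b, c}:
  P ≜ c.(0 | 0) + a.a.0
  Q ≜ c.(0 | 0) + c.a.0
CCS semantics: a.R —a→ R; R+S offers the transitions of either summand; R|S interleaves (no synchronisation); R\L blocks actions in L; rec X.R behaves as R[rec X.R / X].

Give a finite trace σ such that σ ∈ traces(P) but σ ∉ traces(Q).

a

Reachable graph of P (4 states):
  p0 = c.(0 | 0) + a.a.0 :: ··a··> p1, ··c··> p2
  p1 = a.0 :: ··a··> p3
  p2 = 0 | 0 :: ·
  p3 = 0 :: ·
Reachable graph of Q (4 states):
  q0 = c.(0 | 0) + c.a.0 :: ··c··> q1, ··c··> q2
  q1 = 0 | 0 :: ·
  q2 = a.0 :: ··a··> q3
  q3 = 0 :: ·
Run σ = ⟨a⟩ on P: start {p0}
  [1] a ⇒ {p1}
  ✓ P
Run σ = ⟨a⟩ on Q: start {q0}
  [1] a ⇒ ∅  — Q cannot continue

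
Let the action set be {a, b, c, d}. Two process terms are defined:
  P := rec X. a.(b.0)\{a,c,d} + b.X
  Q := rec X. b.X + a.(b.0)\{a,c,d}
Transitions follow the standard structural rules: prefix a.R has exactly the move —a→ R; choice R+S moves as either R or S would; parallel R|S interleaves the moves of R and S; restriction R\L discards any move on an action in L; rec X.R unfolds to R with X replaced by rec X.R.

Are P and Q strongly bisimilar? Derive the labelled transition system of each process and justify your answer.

YES

P's transition system — 3 states:
  m0 = rec X. a.(b.0)\{a,c,d} + b.X → --a--▸ m1, --b--▸ m0
  m1 = (b.0)\{a,c,d} → --b--▸ m2
  m2 = 0\{a,c,d} → ∅
Q's transition system — 3 states:
  n0 = rec X. b.X + a.(b.0)\{a,c,d} → --a--▸ n1, --b--▸ n0
  n1 = (b.0)\{a,c,d} → --b--▸ n2
  n2 = 0\{a,c,d} → ∅
Coarsest stable partition (strong bisimilarity classes):
  B0 = {m0, n0}
  B1 = {m1, n1}
  B2 = {m2, n2}
m0 ∈ B0, n0 ∈ B0 → same block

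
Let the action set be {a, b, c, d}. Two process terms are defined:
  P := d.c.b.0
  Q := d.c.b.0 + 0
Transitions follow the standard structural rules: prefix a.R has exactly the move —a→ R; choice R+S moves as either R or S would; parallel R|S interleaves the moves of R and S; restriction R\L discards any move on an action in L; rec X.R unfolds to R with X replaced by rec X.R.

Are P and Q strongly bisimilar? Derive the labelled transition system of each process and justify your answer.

YES

P's transition system — 4 states:
  u0 = d.c.b.0 → —d→ u1
  u1 = c.b.0 → —c→ u2
  u2 = b.0 → —b→ u3
  u3 = 0 → (no moves)
Q's transition system — 4 states:
  v0 = d.c.b.0 + 0 → —d→ v1
  v1 = c.b.0 → —c→ v2
  v2 = b.0 → —b→ v3
  v3 = 0 → (no moves)
Partition-refinement fixed point:
  B0 = {u0, v0}
  B1 = {u1, v1}
  B2 = {u2, v2}
  B3 = {u3, v3}
u0 ∈ B0, v0 ∈ B0 → same block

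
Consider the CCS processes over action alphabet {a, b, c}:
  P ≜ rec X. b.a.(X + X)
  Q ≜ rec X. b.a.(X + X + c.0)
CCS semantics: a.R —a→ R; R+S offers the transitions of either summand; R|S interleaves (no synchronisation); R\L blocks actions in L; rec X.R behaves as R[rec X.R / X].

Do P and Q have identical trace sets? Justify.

traces(P) ≠ traces(Q) — witness ⟨bac⟩

P's transition system — 3 states:
  s0 = rec X. b.a.(X + X) :: --b--▸ s1
  s1 = a.((rec X. b.a.(X + X)) + (rec X. b.a.(X + X))) :: --a--▸ s2
  s2 = (rec X. b.a.(X + X)) + (rec X. b.a.(X + X)) :: --b--▸ s1
Q's transition system — 4 states:
  t0 = rec X. b.a.(X + X + c.0) :: --b--▸ t1
  t1 = a.((rec X. b.a.(X + X + c.0)) + (rec X. b.a.(X + X + c.0)) + c.0) :: --a--▸ t2
  t2 = (rec X. b.a.(X + X + c.0)) + (rec X. b.a.(X + X + c.0)) + c.0 :: --b--▸ t1, --c--▸ t3
  t3 = 0 :: stopped
Executing bac from Q (initial set {t0}):
  step 1 (b): {t1}
  step 2 (a): {t2}
  step 3 (c): {t3}
  Q completes σ.
Executing bac from P (initial set {s0}):
  step 1 (b): {s1}
  step 2 (a): {s2}
  step 3 (c): ∅ (P stuck)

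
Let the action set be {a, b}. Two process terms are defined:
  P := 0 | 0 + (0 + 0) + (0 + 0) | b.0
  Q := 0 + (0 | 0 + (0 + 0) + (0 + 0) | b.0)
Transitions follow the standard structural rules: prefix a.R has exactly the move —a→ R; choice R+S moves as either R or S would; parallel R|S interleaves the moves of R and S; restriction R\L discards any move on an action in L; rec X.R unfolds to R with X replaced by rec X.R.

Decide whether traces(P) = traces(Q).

trace-equivalent

P's transition system — 2 states:
  s0 = 0 | 0 + (0 + 0) + (0 + 0) | b.0 → --b--▸ s1
  s1 = (0 + 0) | 0 → ·
Q's transition system — 2 states:
  t0 = 0 + (0 | 0 + (0 + 0) + (0 + 0) | b.0) → --b--▸ t1
  t1 = (0 + 0) | 0 → ·
Partition-refinement fixed point:
  B0 = {s0, t0}
  B1 = {s1, t1}
s0 ∈ B0, t0 ∈ B0 → same block
Bisimilar ⇒ trace-equivalent.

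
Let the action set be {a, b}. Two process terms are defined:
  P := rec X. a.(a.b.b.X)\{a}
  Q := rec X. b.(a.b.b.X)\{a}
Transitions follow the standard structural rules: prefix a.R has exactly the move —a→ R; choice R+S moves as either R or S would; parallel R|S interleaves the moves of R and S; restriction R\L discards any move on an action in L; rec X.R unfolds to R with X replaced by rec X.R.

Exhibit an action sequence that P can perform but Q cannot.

Reachable graph of P (2 states):
  p0 = rec X. a.(a.b.b.X)\{a} | —a→ p1
  p1 = (a.b.b.(rec X. a.(a.b.b.X)\{a}))\{a} | (no moves)
Reachable graph of Q (2 states):
  q0 = rec X. b.(a.b.b.X)\{a} | —b→ q1
  q1 = (a.b.b.(rec X. b.(a.b.b.X)\{a}))\{a} | (no moves)
Executing a from P (initial set {p0}):
  step 1 (a): {p1}
  ✓ P
Executing a from Q (initial set {q0}):
  step 1 (a): no successor for Q

a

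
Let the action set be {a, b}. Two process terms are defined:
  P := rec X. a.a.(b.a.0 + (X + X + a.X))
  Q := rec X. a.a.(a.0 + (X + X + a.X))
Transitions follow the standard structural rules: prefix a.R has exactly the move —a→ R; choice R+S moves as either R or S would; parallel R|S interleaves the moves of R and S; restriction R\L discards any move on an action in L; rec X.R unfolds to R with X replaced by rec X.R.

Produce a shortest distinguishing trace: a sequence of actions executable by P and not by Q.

aab

LTS(P): 5 reachable states
  u0 = rec X. a.a.(b.a.0 + (X + X + a.X)) | --a--▸ u1
  u1 = a.(b.a.0 + ((rec X. a.a.(b.a.0 + (X + X + a.X))) + (rec X. a.a.(b.a.0 + (X + X + a.X))) + a.(rec X. a.a.(b.a.0 + (X + X + a.X))))) | --a--▸ u2
  u2 = b.a.0 + ((rec X. a.a.(b.a.0 + (X + X + a.X))) + (rec X. a.a.(b.a.0 + (X + X + a.X))) + a.(rec X. a.a.(b.a.0 + (X + X + a.X)))) | --a--▸ u0, --a--▸ u1, --b--▸ u3
  u3 = a.0 | --a--▸ u4
  u4 = 0 | stopped
LTS(Q): 4 reachable states
  v0 = rec X. a.a.(a.0 + (X + X + a.X)) | --a--▸ v1
  v1 = a.(a.0 + ((rec X. a.a.(a.0 + (X + X + a.X))) + (rec X. a.a.(a.0 + (X + X + a.X))) + a.(rec X. a.a.(a.0 + (X + X + a.X))))) | --a--▸ v2
  v2 = a.0 + ((rec X. a.a.(a.0 + (X + X + a.X))) + (rec X. a.a.(a.0 + (X + X + a.X))) + a.(rec X. a.a.(a.0 + (X + X + a.X)))) | --a--▸ v0, --a--▸ v1, --a--▸ v3
  v3 = 0 | stopped
Executing aab from P (initial set {u0}):
  after a @ step 1: {u1}
  after a @ step 2: {u2}
  after b @ step 3: {u3}
  P completes σ.
Executing aab from Q (initial set {v0}):
  after a @ step 1: {v1}
  after a @ step 2: {v2}
  after b @ step 3: no successor for Q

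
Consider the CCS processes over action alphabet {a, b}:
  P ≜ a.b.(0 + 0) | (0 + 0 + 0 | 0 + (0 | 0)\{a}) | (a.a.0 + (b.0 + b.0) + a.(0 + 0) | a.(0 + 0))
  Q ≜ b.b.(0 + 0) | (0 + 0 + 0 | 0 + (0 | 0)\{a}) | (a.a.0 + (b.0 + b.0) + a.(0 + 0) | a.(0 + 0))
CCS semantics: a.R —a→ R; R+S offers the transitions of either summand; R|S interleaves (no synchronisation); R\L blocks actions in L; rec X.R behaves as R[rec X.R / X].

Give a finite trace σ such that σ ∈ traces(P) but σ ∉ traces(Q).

LTS(P): 18 reachable states
  s0 = a.b.(0 + 0) | (0 + 0 + 0 | 0 + (0 | 0)\{a}) | (a.a.0 + (b.0 + b.0) + a.(0 + 0) | a.(0 + 0)) has moves -a-> s1, -a-> s2, -a-> s3, -a-> s4, -b-> s5
  s1 = a.b.(0 + 0) | (0 + 0 + 0 | 0 + (0 | 0)\{a}) | ((0 + 0) | a.(0 + 0)) has moves -a-> s6, -a-> s7
  s2 = a.b.(0 + 0) | (0 + 0 + 0 | 0 + (0 | 0)\{a}) | (a.(0 + 0) | (0 + 0)) has moves -a-> s6, -a-> s8
  s3 = a.b.(0 + 0) | (0 + 0 + 0 | 0 + (0 | 0)\{a}) | a.0 has moves -a-> s5, -a-> s9
  s4 = b.(0 + 0) | (0 + 0 + 0 | 0 + (0 | 0)\{a}) | (a.a.0 + (b.0 + b.0) + a.(0 + 0) | a.(0 + 0)) has moves -a-> s7, -a-> s8, -a-> s9, -b-> s10, -b-> s11
  s5 = a.b.(0 + 0) | (0 + 0 + 0 | 0 + (0 | 0)\{a}) | 0 has moves -a-> s11
  s6 = a.b.(0 + 0) | (0 + 0 + 0 | 0 + (0 | 0)\{a}) | ((0 + 0) | (0 + 0)) has moves -a-> s12
  s7 = b.(0 + 0) | (0 + 0 + 0 | 0 + (0 | 0)\{a}) | ((0 + 0) | a.(0 + 0)) has moves -a-> s12, -b-> s13
  s8 = b.(0 + 0) | (0 + 0 + 0 | 0 + (0 | 0)\{a}) | (a.(0 + 0) | (0 + 0)) has moves -a-> s12, -b-> s14
  s9 = b.(0 + 0) | (0 + 0 + 0 | 0 + (0 | 0)\{a}) | a.0 has moves -a-> s11, -b-> s15
  s10 = (0 + 0) | (0 + 0 + 0 | 0 + (0 | 0)\{a}) | (a.a.0 + (b.0 + b.0) + a.(0 + 0) | a.(0 + 0)) has moves -a-> s13, -a-> s14, -a-> s15, -b-> s16
  s11 = b.(0 + 0) | (0 + 0 + 0 | 0 + (0 | 0)\{a}) | 0 has moves -b-> s16
  s12 = b.(0 + 0) | (0 + 0 + 0 | 0 + (0 | 0)\{a}) | ((0 + 0) | (0 + 0)) has moves -b-> s17
  s13 = (0 + 0) | (0 + 0 + 0 | 0 + (0 | 0)\{a}) | ((0 + 0) | a.(0 + 0)) has moves -a-> s17
  s14 = (0 + 0) | (0 + 0 + 0 | 0 + (0 | 0)\{a}) | (a.(0 + 0) | (0 + 0)) has moves -a-> s17
  s15 = (0 + 0) | (0 + 0 + 0 | 0 + (0 | 0)\{a}) | a.0 has moves -a-> s16
  s16 = (0 + 0) | (0 + 0 + 0 | 0 + (0 | 0)\{a}) | 0 has moves stopped
  s17 = (0 + 0) | (0 + 0 + 0 | 0 + (0 | 0)\{a}) | ((0 + 0) | (0 + 0)) has moves stopped
LTS(Q): 18 reachable states
  t0 = b.b.(0 + 0) | (0 + 0 + 0 | 0 + (0 | 0)\{a}) | (a.a.0 + (b.0 + b.0) + a.(0 + 0) | a.(0 + 0)) has moves -a-> t1, -a-> t2, -a-> t3, -b-> t4, -b-> t5
  t1 = b.b.(0 + 0) | (0 + 0 + 0 | 0 + (0 | 0)\{a}) | ((0 + 0) | a.(0 + 0)) has moves -a-> t6, -b-> t7
  t2 = b.b.(0 + 0) | (0 + 0 + 0 | 0 + (0 | 0)\{a}) | (a.(0 + 0) | (0 + 0)) has moves -a-> t6, -b-> t8
  t3 = b.b.(0 + 0) | (0 + 0 + 0 | 0 + (0 | 0)\{a}) | a.0 has moves -a-> t5, -b-> t9
  t4 = b.(0 + 0) | (0 + 0 + 0 | 0 + (0 | 0)\{a}) | (a.a.0 + (b.0 + b.0) + a.(0 + 0) | a.(0 + 0)) has moves -a-> t7, -a-> t8, -a-> t9, -b-> t10, -b-> t11
  t5 = b.b.(0 + 0) | (0 + 0 + 0 | 0 + (0 | 0)\{a}) | 0 has moves -b-> t11
  t6 = b.b.(0 + 0) | (0 + 0 + 0 | 0 + (0 | 0)\{a}) | ((0 + 0) | (0 + 0)) has moves -b-> t12
  t7 = b.(0 + 0) | (0 + 0 + 0 | 0 + (0 | 0)\{a}) | ((0 + 0) | a.(0 + 0)) has moves -a-> t12, -b-> t13
  t8 = b.(0 + 0) | (0 + 0 + 0 | 0 + (0 | 0)\{a}) | (a.(0 + 0) | (0 + 0)) has moves -a-> t12, -b-> t14
  t9 = b.(0 + 0) | (0 + 0 + 0 | 0 + (0 | 0)\{a}) | a.0 has moves -a-> t11, -b-> t15
  t10 = (0 + 0) | (0 + 0 + 0 | 0 + (0 | 0)\{a}) | (a.a.0 + (b.0 + b.0) + a.(0 + 0) | a.(0 + 0)) has moves -a-> t13, -a-> t14, -a-> t15, -b-> t16
  t11 = b.(0 + 0) | (0 + 0 + 0 | 0 + (0 | 0)\{a}) | 0 has moves -b-> t16
  t12 = b.(0 + 0) | (0 + 0 + 0 | 0 + (0 | 0)\{a}) | ((0 + 0) | (0 + 0)) has moves -b-> t17
  t13 = (0 + 0) | (0 + 0 + 0 | 0 + (0 | 0)\{a}) | ((0 + 0) | a.(0 + 0)) has moves -a-> t17
  t14 = (0 + 0) | (0 + 0 + 0 | 0 + (0 | 0)\{a}) | (a.(0 + 0) | (0 + 0)) has moves -a-> t17
  t15 = (0 + 0) | (0 + 0 + 0 | 0 + (0 | 0)\{a}) | a.0 has moves -a-> t16
  t16 = (0 + 0) | (0 + 0 + 0 | 0 + (0 | 0)\{a}) | 0 has moves stopped
  t17 = (0 + 0) | (0 + 0 + 0 | 0 + (0 | 0)\{a}) | ((0 + 0) | (0 + 0)) has moves stopped
Executing aaa from P (initial set {s0}):
  after a @ step 1: {s1, s2, s3, s4}
  after a @ step 2: {s5, s6, s7, s8, s9}
  after a @ step 3: {s11, s12}
  — P admits the full trace.
Executing aaa from Q (initial set {t0}):
  after a @ step 1: {t1, t2, t3}
  after a @ step 2: {t5, t6}
  after a @ step 3: ∅ (Q stuck)

aaa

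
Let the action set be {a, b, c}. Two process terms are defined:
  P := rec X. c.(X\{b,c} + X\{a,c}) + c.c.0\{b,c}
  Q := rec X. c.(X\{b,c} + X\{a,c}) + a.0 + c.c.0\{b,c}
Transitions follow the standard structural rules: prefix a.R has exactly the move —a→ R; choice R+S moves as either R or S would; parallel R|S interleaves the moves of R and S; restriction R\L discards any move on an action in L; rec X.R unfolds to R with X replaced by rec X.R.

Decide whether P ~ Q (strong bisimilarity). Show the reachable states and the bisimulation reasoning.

P ≁ Q

LTS(P): 4 reachable states
  u0 = rec X. c.(X\{b,c} + X\{a,c}) + c.c.0\{b,c} :: —c→ u1, —c→ u2
  u1 = (rec X. c.(X\{b,c} + X\{a,c}) + c.c.0\{b,c})\{b,c} + (rec X. c.(X\{b,c} + X\{a,c}) + c.c.0\{b,c})\{a,c} :: ∅
  u2 = c.0\{b,c} :: —c→ u3
  u3 = 0\{b,c} :: ∅
LTS(Q): 5 reachable states
  v0 = rec X. c.(X\{b,c} + X\{a,c}) + a.0 + c.c.0\{b,c} :: —a→ v1, —c→ v2, —c→ v3
  v1 = 0 :: ∅
  v2 = (rec X. c.(X\{b,c} + X\{a,c}) + a.0 + c.c.0\{b,c})\{b,c} + (rec X. c.(X\{b,c} + X\{a,c}) + a.0 + c.c.0\{b,c})\{a,c} :: —a→ v4
  v3 = c.0\{b,c} :: —c→ v4
  v4 = 0\{b,c} :: ∅
Partition-refinement fixed point:
  B0 = {u0}
  B1 = {u2, v3}
  B2 = {u1, u3, v1, v4}
  B3 = {v0}
  B4 = {v2}
u0 ∈ B0, v0 ∈ B3 → different blocks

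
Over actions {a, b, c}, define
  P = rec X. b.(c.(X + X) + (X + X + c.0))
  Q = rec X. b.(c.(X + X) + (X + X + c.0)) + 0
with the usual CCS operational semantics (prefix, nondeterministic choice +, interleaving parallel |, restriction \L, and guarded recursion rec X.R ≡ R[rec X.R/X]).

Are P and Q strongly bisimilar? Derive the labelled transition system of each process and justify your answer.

P ~ Q

P's transition system — 4 states:
  s0 = rec X. b.(c.(X + X) + (X + X + c.0)) → -b-> s1
  s1 = c.((rec X. b.(c.(X + X) + (X + X + c.0))) + (rec X. b.(c.(X + X) + (X + X + c.0)))) + ((rec X. b.(c.(X + X) + (X + X + c.0))) + (rec X. b.(c.(X + X) + (X + X + c.0))) + c.0) → -b-> s1, -c-> s2, -c-> s3
  s2 = (rec X. b.(c.(X + X) + (X + X + c.0))) + (rec X. b.(c.(X + X) + (X + X + c.0))) → -b-> s1
  s3 = 0 → stopped
Q's transition system — 4 states:
  t0 = rec X. b.(c.(X + X) + (X + X + c.0)) + 0 → -b-> t1
  t1 = c.((rec X. b.(c.(X + X) + (X + X + c.0)) + 0) + (rec X. b.(c.(X + X) + (X + X + c.0)) + 0)) + ((rec X. b.(c.(X + X) + (X + X + c.0)) + 0) + (rec X. b.(c.(X + X) + (X + X + c.0)) + 0) + c.0) → -b-> t1, -c-> t2, -c-> t3
  t2 = (rec X. b.(c.(X + X) + (X + X + c.0)) + 0) + (rec X. b.(c.(X + X) + (X + X + c.0)) + 0) → -b-> t1
  t3 = 0 → stopped
Bisimilarity quotient blocks:
  B0 = {s0, s2, t0, t2}
  B1 = {s1, t1}
  B2 = {s3, t3}
s0 ∈ B0, t0 ∈ B0 → same block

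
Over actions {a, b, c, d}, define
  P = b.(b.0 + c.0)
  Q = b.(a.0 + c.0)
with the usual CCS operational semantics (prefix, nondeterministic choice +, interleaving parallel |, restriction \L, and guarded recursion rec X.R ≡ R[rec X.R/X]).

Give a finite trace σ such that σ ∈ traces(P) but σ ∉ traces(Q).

P's transition system — 3 states:
  s0 = b.(b.0 + c.0) | —b→ s1
  s1 = b.0 + c.0 | —b→ s2, —c→ s2
  s2 = 0 | ∅
Q's transition system — 3 states:
  t0 = b.(a.0 + c.0) | —b→ t1
  t1 = a.0 + c.0 | —a→ t2, —c→ t2
  t2 = 0 | ∅
Run σ = ⟨bb⟩ on P: start {s0}
  after b @ step 1: {s1}
  after b @ step 2: {s2}
  — P admits the full trace.
Run σ = ⟨bb⟩ on Q: start {t0}
  after b @ step 1: {t1}
  after b @ step 2: no successor for Q

bb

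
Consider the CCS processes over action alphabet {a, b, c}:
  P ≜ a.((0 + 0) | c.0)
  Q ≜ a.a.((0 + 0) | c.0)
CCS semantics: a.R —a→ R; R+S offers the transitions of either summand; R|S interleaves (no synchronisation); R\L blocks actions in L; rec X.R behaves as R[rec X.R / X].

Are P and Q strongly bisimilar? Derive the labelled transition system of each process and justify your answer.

not bisimilar

Reachable graph of P (3 states):
  p0 = a.((0 + 0) | c.0) has moves ··a··> p1
  p1 = (0 + 0) | c.0 has moves ··c··> p2
  p2 = (0 + 0) | 0 has moves deadlocked
Reachable graph of Q (4 states):
  q0 = a.a.((0 + 0) | c.0) has moves ··a··> q1
  q1 = a.((0 + 0) | c.0) has moves ··a··> q2
  q2 = (0 + 0) | c.0 has moves ··c··> q3
  q3 = (0 + 0) | 0 has moves deadlocked
Coarsest stable partition (strong bisimilarity classes):
  B0 = {p0, q1}
  B1 = {p1, q2}
  B2 = {p2, q3}
  B3 = {q0}
p0 ∈ B0, q0 ∈ B3 → different blocks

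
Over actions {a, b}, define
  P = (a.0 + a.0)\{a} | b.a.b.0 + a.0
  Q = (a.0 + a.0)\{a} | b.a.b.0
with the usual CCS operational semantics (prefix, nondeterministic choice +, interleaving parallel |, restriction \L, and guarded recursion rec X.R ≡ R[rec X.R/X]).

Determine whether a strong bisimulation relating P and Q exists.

LTS(P): 5 reachable states
  p0 = (a.0 + a.0)\{a} | b.a.b.0 + a.0 ⊢ —a→ p1, —b→ p2
  p1 = 0 ⊢ ·
  p2 = (a.0 + a.0)\{a} | a.b.0 ⊢ —a→ p3
  p3 = (a.0 + a.0)\{a} | b.0 ⊢ —b→ p4
  p4 = (a.0 + a.0)\{a} | 0 ⊢ ·
LTS(Q): 4 reachable states
  q0 = (a.0 + a.0)\{a} | b.a.b.0 ⊢ —b→ q1
  q1 = (a.0 + a.0)\{a} | a.b.0 ⊢ —a→ q2
  q2 = (a.0 + a.0)\{a} | b.0 ⊢ —b→ q3
  q3 = (a.0 + a.0)\{a} | 0 ⊢ ·
Coarsest stable partition (strong bisimilarity classes):
  B0 = {p0}
  B1 = {p2, q1}
  B2 = {p3, q2}
  B3 = {p1, p4, q3}
  B4 = {q0}
p0 ∈ B0, q0 ∈ B4 → different blocks

NO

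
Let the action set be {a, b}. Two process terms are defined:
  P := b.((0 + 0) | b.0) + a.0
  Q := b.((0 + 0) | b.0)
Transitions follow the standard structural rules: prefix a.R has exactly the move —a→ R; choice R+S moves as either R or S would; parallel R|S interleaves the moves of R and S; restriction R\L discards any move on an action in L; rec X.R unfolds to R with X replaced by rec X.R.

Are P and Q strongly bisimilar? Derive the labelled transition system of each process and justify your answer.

Reachable graph of P (4 states):
  m0 = b.((0 + 0) | b.0) + a.0 → --a--▸ m1, --b--▸ m2
  m1 = 0 → (no moves)
  m2 = (0 + 0) | b.0 → --b--▸ m3
  m3 = (0 + 0) | 0 → (no moves)
Reachable graph of Q (3 states):
  n0 = b.((0 + 0) | b.0) → --b--▸ n1
  n1 = (0 + 0) | b.0 → --b--▸ n2
  n2 = (0 + 0) | 0 → (no moves)
Coarsest stable partition (strong bisimilarity classes):
  B0 = {m0}
  B1 = {m1, m3, n2}
  B2 = {m2, n1}
  B3 = {n0}
m0 ∈ B0, n0 ∈ B3 → different blocks

NO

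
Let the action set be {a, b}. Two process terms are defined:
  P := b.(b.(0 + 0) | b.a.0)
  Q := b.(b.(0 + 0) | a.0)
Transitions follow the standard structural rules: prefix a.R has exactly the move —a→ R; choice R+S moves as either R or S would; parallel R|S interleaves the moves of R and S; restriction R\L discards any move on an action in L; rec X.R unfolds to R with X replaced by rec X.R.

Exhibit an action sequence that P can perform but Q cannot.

P's transition system — 7 states:
  u0 = b.(b.(0 + 0) | b.a.0) → —b→ u1
  u1 = b.(0 + 0) | b.a.0 → —b→ u2, —b→ u3
  u2 = (0 + 0) | b.a.0 → —b→ u4
  u3 = b.(0 + 0) | a.0 → —a→ u5, —b→ u4
  u4 = (0 + 0) | a.0 → —a→ u6
  u5 = b.(0 + 0) | 0 → —b→ u6
  u6 = (0 + 0) | 0 → stopped
Q's transition system — 5 states:
  v0 = b.(b.(0 + 0) | a.0) → —b→ v1
  v1 = b.(0 + 0) | a.0 → —a→ v2, —b→ v3
  v2 = b.(0 + 0) | 0 → —b→ v4
  v3 = (0 + 0) | a.0 → —a→ v4
  v4 = (0 + 0) | 0 → stopped
Run σ = ⟨bbb⟩ on P: start {u0}
  [1] b ⇒ {u1}
  [2] b ⇒ {u2, u3}
  [3] b ⇒ {u4}
  — P admits the full trace.
Run σ = ⟨bbb⟩ on Q: start {v0}
  [1] b ⇒ {v1}
  [2] b ⇒ {v3}
  [3] b ⇒ no successor for Q

bbb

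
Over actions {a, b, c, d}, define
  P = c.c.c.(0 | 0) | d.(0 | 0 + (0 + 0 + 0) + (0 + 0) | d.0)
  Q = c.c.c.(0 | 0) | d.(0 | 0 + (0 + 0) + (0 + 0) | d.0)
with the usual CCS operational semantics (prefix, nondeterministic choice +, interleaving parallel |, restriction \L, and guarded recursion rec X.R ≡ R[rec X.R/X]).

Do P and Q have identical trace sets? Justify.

Reachable graph of P (12 states):
  p0 = c.c.c.(0 | 0) | d.(0 | 0 + (0 + 0 + 0) + (0 + 0) | d.0) has moves =c=> p1, =d=> p2
  p1 = c.c.(0 | 0) | d.(0 | 0 + (0 + 0 + 0) + (0 + 0) | d.0) has moves =c=> p3, =d=> p4
  p2 = c.c.c.(0 | 0) | (0 | 0 + (0 + 0 + 0) + (0 + 0) | d.0) has moves =c=> p4, =d=> p5
  p3 = c.(0 | 0) | d.(0 | 0 + (0 + 0 + 0) + (0 + 0) | d.0) has moves =c=> p6, =d=> p7
  p4 = c.c.(0 | 0) | (0 | 0 + (0 + 0 + 0) + (0 + 0) | d.0) has moves =c=> p7, =d=> p8
  p5 = c.c.c.(0 | 0) | ((0 + 0) | 0) has moves =c=> p8
  p6 = 0 | 0 | d.(0 | 0 + (0 + 0 + 0) + (0 + 0) | d.0) has moves =d=> p9
  p7 = c.(0 | 0) | (0 | 0 + (0 + 0 + 0) + (0 + 0) | d.0) has moves =c=> p9, =d=> p10
  p8 = c.c.(0 | 0) | ((0 + 0) | 0) has moves =c=> p10
  p9 = 0 | 0 | (0 | 0 + (0 + 0 + 0) + (0 + 0) | d.0) has moves =d=> p11
  p10 = c.(0 | 0) | ((0 + 0) | 0) has moves =c=> p11
  p11 = 0 | 0 | ((0 + 0) | 0) has moves ·
Reachable graph of Q (12 states):
  q0 = c.c.c.(0 | 0) | d.(0 | 0 + (0 + 0) + (0 + 0) | d.0) has moves =c=> q1, =d=> q2
  q1 = c.c.(0 | 0) | d.(0 | 0 + (0 + 0) + (0 + 0) | d.0) has moves =c=> q3, =d=> q4
  q2 = c.c.c.(0 | 0) | (0 | 0 + (0 + 0) + (0 + 0) | d.0) has moves =c=> q4, =d=> q5
  q3 = c.(0 | 0) | d.(0 | 0 + (0 + 0) + (0 + 0) | d.0) has moves =c=> q6, =d=> q7
  q4 = c.c.(0 | 0) | (0 | 0 + (0 + 0) + (0 + 0) | d.0) has moves =c=> q7, =d=> q8
  q5 = c.c.c.(0 | 0) | ((0 + 0) | 0) has moves =c=> q8
  q6 = 0 | 0 | d.(0 | 0 + (0 + 0) + (0 + 0) | d.0) has moves =d=> q9
  q7 = c.(0 | 0) | (0 | 0 + (0 + 0) + (0 + 0) | d.0) has moves =c=> q9, =d=> q10
  q8 = c.c.(0 | 0) | ((0 + 0) | 0) has moves =c=> q10
  q9 = 0 | 0 | (0 | 0 + (0 + 0) + (0 + 0) | d.0) has moves =d=> q11
  q10 = c.(0 | 0) | ((0 + 0) | 0) has moves =c=> q11
  q11 = 0 | 0 | ((0 + 0) | 0) has moves ·
Bisimilarity quotient blocks:
  B0 = {p0, q0}
  B1 = {p2, q2}
  B2 = {p4, q4}
  B3 = {p8, q8}
  B4 = {p10, q10}
  B5 = {p11, q11}
  B6 = {p7, q7}
  B7 = {p9, q9}
  B8 = {p5, q5}
  B9 = {p1, q1}
  B10 = {p3, q3}
  B11 = {p6, q6}
p0 ∈ B0, q0 ∈ B0 → same block
Bisimilar ⇒ trace-equivalent.

traces(P) = traces(Q)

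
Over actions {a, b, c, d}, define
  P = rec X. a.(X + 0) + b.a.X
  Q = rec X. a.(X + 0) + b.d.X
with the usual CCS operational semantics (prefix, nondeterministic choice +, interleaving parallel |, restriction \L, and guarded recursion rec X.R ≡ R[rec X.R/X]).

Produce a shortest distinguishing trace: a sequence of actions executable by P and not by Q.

ba

Reachable graph of P (3 states):
  m0 = rec X. a.(X + 0) + b.a.X has moves -a-> m1, -b-> m2
  m1 = (rec X. a.(X + 0) + b.a.X) + 0 has moves -a-> m1, -b-> m2
  m2 = a.(rec X. a.(X + 0) + b.a.X) has moves -a-> m0
Reachable graph of Q (3 states):
  n0 = rec X. a.(X + 0) + b.d.X has moves -a-> n1, -b-> n2
  n1 = (rec X. a.(X + 0) + b.d.X) + 0 has moves -a-> n1, -b-> n2
  n2 = d.(rec X. a.(X + 0) + b.d.X) has moves -d-> n0
Executing ba from P (initial set {m0}):
  after b @ step 1: {m2}
  after a @ step 2: {m0}
  — P admits the full trace.
Executing ba from Q (initial set {n0}):
  after b @ step 1: {n2}
  after a @ step 2: no successor for Q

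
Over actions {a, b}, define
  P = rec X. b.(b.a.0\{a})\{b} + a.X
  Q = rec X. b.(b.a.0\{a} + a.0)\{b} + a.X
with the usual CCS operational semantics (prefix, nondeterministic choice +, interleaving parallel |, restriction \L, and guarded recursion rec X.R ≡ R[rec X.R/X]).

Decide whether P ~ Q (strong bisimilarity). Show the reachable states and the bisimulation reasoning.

NO

Reachable graph of P (2 states):
  u0 = rec X. b.(b.a.0\{a})\{b} + a.X :: -a-> u0, -b-> u1
  u1 = (b.a.0\{a})\{b} :: (no moves)
Reachable graph of Q (3 states):
  v0 = rec X. b.(b.a.0\{a} + a.0)\{b} + a.X :: -a-> v0, -b-> v1
  v1 = (b.a.0\{a} + a.0)\{b} :: -a-> v2
  v2 = 0\{b} :: (no moves)
Coarsest stable partition (strong bisimilarity classes):
  B0 = {u0}
  B1 = {u1, v2}
  B2 = {v0}
  B3 = {v1}
u0 ∈ B0, v0 ∈ B2 → different blocks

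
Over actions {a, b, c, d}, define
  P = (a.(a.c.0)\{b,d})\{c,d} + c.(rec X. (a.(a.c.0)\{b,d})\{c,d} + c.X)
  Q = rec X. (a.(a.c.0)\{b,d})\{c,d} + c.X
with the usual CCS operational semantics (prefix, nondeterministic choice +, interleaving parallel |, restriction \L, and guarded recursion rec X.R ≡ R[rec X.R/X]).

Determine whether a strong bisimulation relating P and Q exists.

bisimilar

LTS(P): 4 reachable states
  m0 = (a.(a.c.0)\{b,d})\{c,d} + c.(rec X. (a.(a.c.0)\{b,d})\{c,d} + c.X) has moves =a=> m1, =c=> m2
  m1 = (a.c.0)\{b,d}\{c,d} has moves =a=> m3
  m2 = rec X. (a.(a.c.0)\{b,d})\{c,d} + c.X has moves =a=> m1, =c=> m2
  m3 = (c.0)\{b,d}\{c,d} has moves ∅
LTS(Q): 3 reachable states
  n0 = rec X. (a.(a.c.0)\{b,d})\{c,d} + c.X has moves =a=> n1, =c=> n0
  n1 = (a.c.0)\{b,d}\{c,d} has moves =a=> n2
  n2 = (c.0)\{b,d}\{c,d} has moves ∅
Coarsest stable partition (strong bisimilarity classes):
  B0 = {m0, m2, n0}
  B1 = {m1, n1}
  B2 = {m3, n2}
m0 ∈ B0, n0 ∈ B0 → same block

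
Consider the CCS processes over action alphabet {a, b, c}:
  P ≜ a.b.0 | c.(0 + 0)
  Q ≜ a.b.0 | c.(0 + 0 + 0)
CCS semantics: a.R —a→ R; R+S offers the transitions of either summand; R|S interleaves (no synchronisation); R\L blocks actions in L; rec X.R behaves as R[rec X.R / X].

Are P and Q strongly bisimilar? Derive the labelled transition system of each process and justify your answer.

Reachable graph of P (6 states):
  u0 = a.b.0 | c.(0 + 0) | --a--▸ u1, --c--▸ u2
  u1 = b.0 | c.(0 + 0) | --b--▸ u3, --c--▸ u4
  u2 = a.b.0 | (0 + 0) | --a--▸ u4
  u3 = 0 | c.(0 + 0) | --c--▸ u5
  u4 = b.0 | (0 + 0) | --b--▸ u5
  u5 = 0 | (0 + 0) | deadlocked
Reachable graph of Q (6 states):
  v0 = a.b.0 | c.(0 + 0 + 0) | --a--▸ v1, --c--▸ v2
  v1 = b.0 | c.(0 + 0 + 0) | --b--▸ v3, --c--▸ v4
  v2 = a.b.0 | (0 + 0 + 0) | --a--▸ v4
  v3 = 0 | c.(0 + 0 + 0) | --c--▸ v5
  v4 = b.0 | (0 + 0 + 0) | --b--▸ v5
  v5 = 0 | (0 + 0 + 0) | deadlocked
Coarsest stable partition (strong bisimilarity classes):
  B0 = {u0, v0}
  B1 = {u2, v2}
  B2 = {u4, v4}
  B3 = {u5, v5}
  B4 = {u1, v1}
  B5 = {u3, v3}
u0 ∈ B0, v0 ∈ B0 → same block

YES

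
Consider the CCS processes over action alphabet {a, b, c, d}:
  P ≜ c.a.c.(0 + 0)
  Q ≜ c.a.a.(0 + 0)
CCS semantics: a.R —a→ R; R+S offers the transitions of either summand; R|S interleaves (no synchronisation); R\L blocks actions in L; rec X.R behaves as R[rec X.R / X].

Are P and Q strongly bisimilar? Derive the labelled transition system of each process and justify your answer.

LTS(P): 4 reachable states
  p0 = c.a.c.(0 + 0) has moves =c=> p1
  p1 = a.c.(0 + 0) has moves =a=> p2
  p2 = c.(0 + 0) has moves =c=> p3
  p3 = 0 + 0 has moves stopped
LTS(Q): 4 reachable states
  q0 = c.a.a.(0 + 0) has moves =c=> q1
  q1 = a.a.(0 + 0) has moves =a=> q2
  q2 = a.(0 + 0) has moves =a=> q3
  q3 = 0 + 0 has moves stopped
Partition-refinement fixed point:
  B0 = {p0}
  B1 = {p1}
  B2 = {p2}
  B3 = {p3, q3}
  B4 = {q0}
  B5 = {q1}
  B6 = {q2}
p0 ∈ B0, q0 ∈ B4 → different blocks

P ≁ Q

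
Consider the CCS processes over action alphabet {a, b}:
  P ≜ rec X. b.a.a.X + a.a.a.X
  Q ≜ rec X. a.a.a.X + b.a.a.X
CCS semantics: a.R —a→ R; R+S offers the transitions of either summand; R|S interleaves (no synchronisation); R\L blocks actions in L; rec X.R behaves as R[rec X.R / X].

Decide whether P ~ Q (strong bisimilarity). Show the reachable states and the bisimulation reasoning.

P ~ Q

Reachable graph of P (3 states):
  u0 = rec X. b.a.a.X + a.a.a.X → --a--▸ u1, --b--▸ u1
  u1 = a.a.(rec X. b.a.a.X + a.a.a.X) → --a--▸ u2
  u2 = a.(rec X. b.a.a.X + a.a.a.X) → --a--▸ u0
Reachable graph of Q (3 states):
  v0 = rec X. a.a.a.X + b.a.a.X → --a--▸ v1, --b--▸ v1
  v1 = a.a.(rec X. a.a.a.X + b.a.a.X) → --a--▸ v2
  v2 = a.(rec X. a.a.a.X + b.a.a.X) → --a--▸ v0
Bisimilarity quotient blocks:
  B0 = {u0, v0}
  B1 = {u1, v1}
  B2 = {u2, v2}
u0 ∈ B0, v0 ∈ B0 → same block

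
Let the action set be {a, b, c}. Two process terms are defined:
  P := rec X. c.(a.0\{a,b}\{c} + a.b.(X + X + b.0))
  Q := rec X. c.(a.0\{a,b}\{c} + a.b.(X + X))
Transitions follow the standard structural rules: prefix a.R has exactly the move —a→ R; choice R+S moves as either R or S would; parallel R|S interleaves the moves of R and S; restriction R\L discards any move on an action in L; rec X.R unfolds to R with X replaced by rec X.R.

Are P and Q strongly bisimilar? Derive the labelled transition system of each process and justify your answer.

P ≁ Q

P's transition system — 6 states:
  s0 = rec X. c.(a.0\{a,b}\{c} + a.b.(X + X + b.0)) has moves -c-> s1
  s1 = a.0\{a,b}\{c} + a.b.((rec X. c.(a.0\{a,b}\{c} + a.b.(X + X + b.0))) + (rec X. c.(a.0\{a,b}\{c} + a.b.(X + X + b.0))) + b.0) has moves -a-> s2, -a-> s3
  s2 = 0\{a,b}\{c} has moves deadlocked
  s3 = b.((rec X. c.(a.0\{a,b}\{c} + a.b.(X + X + b.0))) + (rec X. c.(a.0\{a,b}\{c} + a.b.(X + X + b.0))) + b.0) has moves -b-> s4
  s4 = (rec X. c.(a.0\{a,b}\{c} + a.b.(X + X + b.0))) + (rec X. c.(a.0\{a,b}\{c} + a.b.(X + X + b.0))) + b.0 has moves -b-> s5, -c-> s1
  s5 = 0 has moves deadlocked
Q's transition system — 5 states:
  t0 = rec X. c.(a.0\{a,b}\{c} + a.b.(X + X)) has moves -c-> t1
  t1 = a.0\{a,b}\{c} + a.b.((rec X. c.(a.0\{a,b}\{c} + a.b.(X + X))) + (rec X. c.(a.0\{a,b}\{c} + a.b.(X + X)))) has moves -a-> t2, -a-> t3
  t2 = 0\{a,b}\{c} has moves deadlocked
  t3 = b.((rec X. c.(a.0\{a,b}\{c} + a.b.(X + X))) + (rec X. c.(a.0\{a,b}\{c} + a.b.(X + X)))) has moves -b-> t4
  t4 = (rec X. c.(a.0\{a,b}\{c} + a.b.(X + X))) + (rec X. c.(a.0\{a,b}\{c} + a.b.(X + X))) has moves -c-> t1
Bisimilarity quotient blocks:
  B0 = {s0}
  B1 = {s1}
  B2 = {s2, s5, t2}
  B3 = {s3}
  B4 = {s4}
  B5 = {t0, t4}
  B6 = {t1}
  B7 = {t3}
s0 ∈ B0, t0 ∈ B5 → different blocks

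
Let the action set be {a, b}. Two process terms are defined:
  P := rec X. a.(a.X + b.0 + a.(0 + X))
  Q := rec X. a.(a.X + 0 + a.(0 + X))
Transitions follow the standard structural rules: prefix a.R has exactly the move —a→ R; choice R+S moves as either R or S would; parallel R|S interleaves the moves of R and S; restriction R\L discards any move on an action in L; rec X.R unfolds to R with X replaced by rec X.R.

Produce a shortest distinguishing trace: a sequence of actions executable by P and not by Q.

ab

P's transition system — 4 states:
  s0 = rec X. a.(a.X + b.0 + a.(0 + X)) ⊢ ··a··> s1
  s1 = a.(rec X. a.(a.X + b.0 + a.(0 + X))) + b.0 + a.(0 + (rec X. a.(a.X + b.0 + a.(0 + X)))) ⊢ ··a··> s0, ··a··> s2, ··b··> s3
  s2 = 0 + (rec X. a.(a.X + b.0 + a.(0 + X))) ⊢ ··a··> s1
  s3 = 0 ⊢ stopped
Q's transition system — 3 states:
  t0 = rec X. a.(a.X + 0 + a.(0 + X)) ⊢ ··a··> t1
  t1 = a.(rec X. a.(a.X + 0 + a.(0 + X))) + 0 + a.(0 + (rec X. a.(a.X + 0 + a.(0 + X)))) ⊢ ··a··> t0, ··a··> t2
  t2 = 0 + (rec X. a.(a.X + 0 + a.(0 + X))) ⊢ ··a··> t1
Executing ab from P (initial set {s0}):
  [1] a ⇒ {s1}
  [2] b ⇒ {s3}
  — P admits the full trace.
Executing ab from Q (initial set {t0}):
  [1] a ⇒ {t1}
  [2] b ⇒ ∅ (Q stuck)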